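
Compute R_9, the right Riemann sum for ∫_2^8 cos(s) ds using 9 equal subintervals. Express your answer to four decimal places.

Δs = (8 − 2)/9 = 2/3.
Right endpoints: 8/3, 10/3, 4, 14/3, 16/3, 6, 20/3, 22/3, 8.
f(8/3) ≈ -0.8893, f(10/3) ≈ -0.9817, f(4) ≈ -0.6536, f(14/3) ≈ -0.0457, f(16/3) ≈ 0.5818, f(6) ≈ 0.9602, f(20/3) ≈ 0.9274, f(22/3) ≈ 0.4974, f(8) ≈ -0.1455.
Sum = Δs · [f(8/3) + f(10/3) + f(4) + ...].
Sum ≈ 0.1673.

0.1673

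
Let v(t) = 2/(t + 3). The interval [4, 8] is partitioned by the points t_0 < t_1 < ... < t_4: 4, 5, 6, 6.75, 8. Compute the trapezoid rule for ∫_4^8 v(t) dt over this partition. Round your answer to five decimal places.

Subinterval widths: 1, 1, 0.75, 1.25.
v(4) = 2/7, v(5) = 0.25, v(6) = 2/9, v(6.75) = 8/39, v(8) = 2/11.
On each subinterval the trapezoid contributes (Δt_i/2)·[v(t_{i-1}) + v(t_i)].
Sum ≈ 0.90607.

0.90607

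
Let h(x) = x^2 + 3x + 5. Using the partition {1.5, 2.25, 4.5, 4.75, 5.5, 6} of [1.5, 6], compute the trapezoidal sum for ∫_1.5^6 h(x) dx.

Subinterval widths: 0.75, 2.25, 0.25, 0.75, 0.5.
h(1.5) = 11.75, h(2.25) = 16.8125, h(4.5) = 38.75, h(4.75) = 41.8125, h(5.5) = 51.75, h(6) = 59.
On each subinterval the trapezoid contributes (Δx_i/2)·[h(x_{i-1}) + h(x_i)].
Sum = 146.0625.

146.0625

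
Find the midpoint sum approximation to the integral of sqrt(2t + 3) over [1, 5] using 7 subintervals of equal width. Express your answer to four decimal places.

Δt = (5 − 1)/7 = 4/7.
Midpoints: 9/7, 13/7, 17/7, 3, 25/7, 29/7, 33/7.
f(9/7) ≈ 2.3604, f(13/7) ≈ 2.5912, f(17/7) ≈ 2.8031, f(3) ≈ 3.0000, f(25/7) ≈ 3.1848, f(29/7) ≈ 3.3594, f(33/7) ≈ 3.5254.
Sum = Δt · [f(9/7) + f(13/7) + f(17/7) + ...].
Sum ≈ 11.8996.

11.8996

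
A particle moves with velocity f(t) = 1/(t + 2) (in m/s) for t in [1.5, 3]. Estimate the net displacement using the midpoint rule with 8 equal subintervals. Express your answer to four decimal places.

0.3566

Δt = (3 − 1.5)/8 = 0.1875.
Midpoints: 1.59375, 1.78125, 1.96875, 2.15625, 2.34375, 2.53125, 2.71875, 2.90625.
f(1.59375) = 32/115, f(1.78125) = 32/121, f(1.96875) = 32/127, f(2.15625) = 32/133, f(2.34375) = 32/139, f(2.53125) = 32/145, f(2.71875) = 32/151, f(2.90625) = 32/157.
Sum = Δt · [f(1.59375) + f(1.78125) + f(1.96875) + ...].
Sum ≈ 0.3566.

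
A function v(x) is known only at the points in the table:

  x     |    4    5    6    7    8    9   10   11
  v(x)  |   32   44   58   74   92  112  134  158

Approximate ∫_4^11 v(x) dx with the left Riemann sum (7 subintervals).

546

Δx = 1.
Sum = 1·[32 + 44 + 58 + 74 + 92 + 112 + 134] = 546.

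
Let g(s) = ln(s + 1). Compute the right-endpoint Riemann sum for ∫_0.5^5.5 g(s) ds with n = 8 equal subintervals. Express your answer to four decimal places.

7.0002

Δs = (5.5 − 0.5)/8 = 0.625.
Right endpoints: 1.125, 1.75, 2.375, 3, 3.625, 4.25, 4.875, 5.5.
g(1.125) ≈ 0.7538, g(1.75) ≈ 1.0116, g(2.375) ≈ 1.2164, g(3) ≈ 1.3863, g(3.625) ≈ 1.5315, g(4.25) ≈ 1.6582, g(4.875) ≈ 1.7707, g(5.5) ≈ 1.8718.
Sum = Δs · [g(1.125) + g(1.75) + g(2.375) + ...].
Sum ≈ 7.0002.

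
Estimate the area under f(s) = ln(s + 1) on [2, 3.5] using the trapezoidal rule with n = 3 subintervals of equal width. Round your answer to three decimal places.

1.970

Δs = (3.5 − 2)/3 = 0.5.
f(2) ≈ 1.099, f(2.5) ≈ 1.253, f(3) ≈ 1.386, f(3.5) ≈ 1.504.
T_3 = (Δs/2)·[f(s_0) + 2f(s_1) + 2f(s_2) + f(s_3)].
Sum ≈ 1.970.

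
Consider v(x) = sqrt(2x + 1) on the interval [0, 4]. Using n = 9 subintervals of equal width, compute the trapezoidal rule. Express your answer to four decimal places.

Δx = (4 − 0)/9 = 4/9.
v(0) ≈ 1.0000, v(4/9) ≈ 1.3744, v(8/9) ≈ 1.6667, v(4/3) ≈ 1.9149, v(16/9) ≈ 2.1344, v(20/9) ≈ 2.3333, v(8/3) ≈ 2.5166, v(28/9) ≈ 2.6874, v(32/9) ≈ 2.8480, v(4) ≈ 3.0000.
T_9 = (Δx/2)·[v(x_0) + 2v(x_1) + ... + 2v(x_{8}) + v(x_9)].
Sum ≈ 8.6558.

8.6558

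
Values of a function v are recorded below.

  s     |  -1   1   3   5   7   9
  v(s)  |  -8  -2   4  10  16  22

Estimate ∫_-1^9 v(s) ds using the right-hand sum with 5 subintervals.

Δs = 2.
Sum = 2·[(-2) + 4 + 10 + 16 + 22] = 100.

100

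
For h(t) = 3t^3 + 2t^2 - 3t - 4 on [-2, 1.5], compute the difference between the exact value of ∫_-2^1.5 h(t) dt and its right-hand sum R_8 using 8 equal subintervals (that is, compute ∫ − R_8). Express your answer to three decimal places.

-4.374

Exact integral: ∫_-2^1.5 h(t) dt ≈ -11.99479.
R_8 ≈ -7.62036.
Error ≈ -11.99479 − (-7.62036) ≈ -4.374.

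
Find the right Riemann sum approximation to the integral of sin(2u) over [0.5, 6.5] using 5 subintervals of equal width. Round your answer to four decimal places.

Δu = (6.5 − 0.5)/5 = 1.2.
Right endpoints: 1.7, 2.9, 4.1, 5.3, 6.5.
f(1.7) ≈ -0.2555, f(2.9) ≈ -0.4646, f(4.1) ≈ 0.9407, f(5.3) ≈ -0.9228, f(6.5) ≈ 0.4202.
Sum = Δu · [f(1.7) + f(2.9) + f(4.1) + f(5.3) + f(6.5)].
Sum ≈ -0.3384.

-0.3384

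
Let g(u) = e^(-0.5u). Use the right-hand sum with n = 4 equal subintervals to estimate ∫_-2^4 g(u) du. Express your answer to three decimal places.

3.469

Δu = (4 − (-2))/4 = 1.5.
Right endpoints: -0.5, 1, 2.5, 4.
g(-0.5) ≈ 1.284, g(1) ≈ 0.607, g(2.5) ≈ 0.287, g(4) ≈ 0.135.
Sum = Δu · [g(-0.5) + g(1) + g(2.5) + g(4)].
Sum ≈ 3.469.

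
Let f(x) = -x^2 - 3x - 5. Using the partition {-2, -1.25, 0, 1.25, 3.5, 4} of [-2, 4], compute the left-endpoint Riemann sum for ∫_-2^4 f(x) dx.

-49.09375

Subinterval widths: 0.75, 1.25, 1.25, 2.25, 0.5.
Left endpoints: -2, -1.25, 0, 1.25, 3.5.
f(-2) = -3, f(-1.25) = -2.8125, f(0) = -5, f(1.25) = -10.3125, f(3.5) = -27.75.
Sum = Σ Δx_i · f(x_i).
Sum = -49.09375.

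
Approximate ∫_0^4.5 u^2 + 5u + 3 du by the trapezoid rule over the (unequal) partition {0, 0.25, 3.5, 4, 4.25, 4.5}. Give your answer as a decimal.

100.25

Subinterval widths: 0.25, 3.25, 0.5, 0.25, 0.25.
f(0) = 3, f(0.25) = 4.3125, f(3.5) = 32.75, f(4) = 39, f(4.25) = 42.3125, f(4.5) = 45.75.
On each subinterval the trapezoid contributes (Δu_i/2)·[f(u_{i-1}) + f(u_i)].
Sum = 100.25.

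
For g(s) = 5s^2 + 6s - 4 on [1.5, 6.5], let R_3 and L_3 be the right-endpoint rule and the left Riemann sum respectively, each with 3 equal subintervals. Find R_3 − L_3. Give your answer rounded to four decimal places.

383.3333

R_3 ≈ 755.324074.
L_3 ≈ 371.990741.
R_3 − L_3 ≈ 383.3333.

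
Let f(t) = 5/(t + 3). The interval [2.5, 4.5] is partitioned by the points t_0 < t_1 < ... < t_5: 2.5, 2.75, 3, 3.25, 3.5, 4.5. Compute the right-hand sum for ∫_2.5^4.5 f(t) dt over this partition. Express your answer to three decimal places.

Subinterval widths: 0.25, 0.25, 0.25, 0.25, 1.
Right endpoints: 2.75, 3, 3.25, 3.5, 4.5.
f(2.75) = 20/23, f(3) = 5/6, f(3.25) = 0.8, f(3.5) = 10/13, f(4.5) = 2/3.
Sum = Σ Δt_i · f(t_i).
Sum ≈ 1.485.

1.485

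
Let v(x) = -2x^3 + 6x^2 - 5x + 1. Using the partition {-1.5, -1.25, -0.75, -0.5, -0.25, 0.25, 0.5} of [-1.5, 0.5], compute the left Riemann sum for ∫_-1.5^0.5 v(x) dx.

Subinterval widths: 0.25, 0.5, 0.25, 0.25, 0.5, 0.25.
Left endpoints: -1.5, -1.25, -0.75, -0.5, -0.25, 0.25.
v(-1.5) = 28.75, v(-1.25) = 20.53125, v(-0.75) = 8.96875, v(-0.5) = 5.25, v(-0.25) = 2.65625, v(0.25) = 0.09375.
Sum = Σ Δx_i · v(x_i).
Sum = 22.359375.

22.359375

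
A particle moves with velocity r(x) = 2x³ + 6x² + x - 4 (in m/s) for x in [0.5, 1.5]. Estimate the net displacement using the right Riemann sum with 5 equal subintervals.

8.03

Δx = (1.5 − 0.5)/5 = 0.2.
Right endpoints: 0.7, 0.9, 1.1, 1.3, 1.5.
r(0.7) = 0.326, r(0.9) = 3.218, r(1.1) = 7.022, r(1.3) = 11.834, r(1.5) = 17.75.
Sum = Δx · [r(0.7) + r(0.9) + r(1.1) + r(1.3) + r(1.5)].
Sum = 8.03.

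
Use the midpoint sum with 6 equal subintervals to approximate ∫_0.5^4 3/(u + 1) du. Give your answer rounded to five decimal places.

Δu = (4 − 0.5)/6 = 7/12.
Midpoints: 19/24, 1.375, 47/24, 61/24, 3.125, 89/24.
f(19/24) = 72/43, f(1.375) = 24/19, f(47/24) = 72/71, f(61/24) = 72/85, f(3.125) = 8/11, f(89/24) = 72/113.
Sum = Δu · [f(19/24) + f(1.375) + f(47/24) + ...].
Sum ≈ 3.59518.

3.59518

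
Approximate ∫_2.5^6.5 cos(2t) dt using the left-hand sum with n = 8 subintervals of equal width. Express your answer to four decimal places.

Δt = (6.5 − 2.5)/8 = 0.5.
Left endpoints: 2.5, 3, 3.5, 4, 4.5, 5, 5.5, 6.
f(2.5) ≈ 0.2837, f(3) ≈ 0.9602, f(3.5) ≈ 0.7539, f(4) ≈ -0.1455, f(4.5) ≈ -0.9111, f(5) ≈ -0.8391, f(5.5) ≈ 0.0044, f(6) ≈ 0.8439.
Sum = Δt · [f(2.5) + f(3) + f(3.5) + ...].
Sum ≈ 0.4752.

0.4752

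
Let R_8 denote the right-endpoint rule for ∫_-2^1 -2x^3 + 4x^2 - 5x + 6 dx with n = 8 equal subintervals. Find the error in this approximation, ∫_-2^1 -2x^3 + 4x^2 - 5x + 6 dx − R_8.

Exact integral: ∫_-2^1 f(x) dx = 45.
R_8 = 37.0546875.
Error = 45 − 37.0546875 = 7.9453125.

7.9453125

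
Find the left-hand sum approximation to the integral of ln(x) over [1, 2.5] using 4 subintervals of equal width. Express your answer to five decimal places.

Δx = (2.5 − 1)/4 = 0.375.
Left endpoints: 1, 1.375, 1.75, 2.125.
f(1) ≈ 0.00000, f(1.375) ≈ 0.31845, f(1.75) ≈ 0.55962, f(2.125) ≈ 0.75377.
Sum = Δx · [f(1) + f(1.375) + f(1.75) + f(2.125)].
Sum ≈ 0.61194.

0.61194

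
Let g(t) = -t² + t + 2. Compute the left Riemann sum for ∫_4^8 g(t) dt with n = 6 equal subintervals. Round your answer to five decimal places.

-102.96296

Δt = (8 − 4)/6 = 2/3.
Left endpoints: 4, 14/3, 16/3, 6, 20/3, 22/3.
g(4) = -10, g(14/3) = -136/9, g(16/3) = -190/9, g(6) = -28, g(20/3) = -322/9, g(22/3) = -400/9.
Sum = Δt · [g(4) + g(14/3) + g(16/3) + ...].
Sum ≈ -102.96296.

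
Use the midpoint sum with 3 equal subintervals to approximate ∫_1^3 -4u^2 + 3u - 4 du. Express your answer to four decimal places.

Δu = (3 − 1)/3 = 2/3.
Midpoints: 4/3, 2, 8/3.
f(4/3) = -64/9, f(2) = -14, f(8/3) = -220/9.
Sum = Δu · [f(4/3) + f(2) + f(8/3)].
Sum ≈ -30.3704.

-30.3704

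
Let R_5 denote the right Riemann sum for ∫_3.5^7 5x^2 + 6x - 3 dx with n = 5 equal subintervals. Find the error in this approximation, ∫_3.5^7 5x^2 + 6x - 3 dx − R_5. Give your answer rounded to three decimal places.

-73.092

Exact integral: ∫_3.5^7 f(x) dx ≈ 599.95833.
R_5 = 673.05.
Error ≈ 599.95833 − 673.05 ≈ -73.092.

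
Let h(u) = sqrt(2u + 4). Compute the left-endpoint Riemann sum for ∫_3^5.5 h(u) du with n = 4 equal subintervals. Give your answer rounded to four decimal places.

Δu = (5.5 − 3)/4 = 0.625.
Left endpoints: 3, 3.625, 4.25, 4.875.
h(3) ≈ 3.1623, h(3.625) ≈ 3.3541, h(4.25) ≈ 3.5355, h(4.875) ≈ 3.7081.
Sum = Δu · [h(3) + h(3.625) + h(4.25) + h(4.875)].
Sum ≈ 8.6000.

8.6000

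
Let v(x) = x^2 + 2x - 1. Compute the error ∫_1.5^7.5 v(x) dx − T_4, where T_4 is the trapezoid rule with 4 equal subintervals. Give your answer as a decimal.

Exact integral: ∫_1.5^7.5 v(x) dx = 187.5.
T_4 = 189.75.
Error = 187.5 − 189.75 = -2.25.

-2.25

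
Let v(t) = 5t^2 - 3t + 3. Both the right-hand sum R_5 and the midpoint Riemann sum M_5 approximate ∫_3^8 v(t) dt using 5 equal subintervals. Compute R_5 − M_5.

136.25

R_5 = 875.
M_5 = 738.75.
R_5 − M_5 = 136.25.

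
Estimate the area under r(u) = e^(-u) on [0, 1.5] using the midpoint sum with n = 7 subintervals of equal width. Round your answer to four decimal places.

Δu = (1.5 − 0)/7 = 3/14.
Midpoints: 3/28, 9/28, 15/28, 0.75, 27/28, 33/28, 39/28.
r(3/28) ≈ 0.8984, r(9/28) ≈ 0.7251, r(15/28) ≈ 0.5853, r(0.75) ≈ 0.4724, r(27/28) ≈ 0.3813, r(33/28) ≈ 0.3077, r(39/28) ≈ 0.2484.
Sum = Δu · [r(3/28) + r(9/28) + r(15/28) + ...].
Sum ≈ 0.7754.

0.7754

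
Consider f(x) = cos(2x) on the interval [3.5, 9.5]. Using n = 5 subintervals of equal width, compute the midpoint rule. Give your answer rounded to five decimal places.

Δx = (9.5 − 3.5)/5 = 1.2.
Midpoints: 4.1, 5.3, 6.5, 7.7, 8.9.
f(4.1) ≈ -0.33915, f(5.3) ≈ -0.38534, f(6.5) ≈ 0.90745, f(7.7) ≈ -0.95295, f(8.9) ≈ 0.49796.
Sum = Δx · [f(4.1) + f(5.3) + f(6.5) + f(7.7) + f(8.9)].
Sum ≈ -0.32645.

-0.32645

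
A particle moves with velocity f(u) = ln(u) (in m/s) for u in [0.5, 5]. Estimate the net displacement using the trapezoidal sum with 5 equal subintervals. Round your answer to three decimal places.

3.781

Δu = (5 − 0.5)/5 = 0.9.
f(0.5) ≈ -0.693, f(1.4) ≈ 0.336, f(2.3) ≈ 0.833, f(3.2) ≈ 1.163, f(4.1) ≈ 1.411, f(5) ≈ 1.609.
T_5 = (Δu/2)·[f(u_0) + 2f(u_1) + ... + 2f(u_{4}) + f(u_5)].
Sum ≈ 3.781.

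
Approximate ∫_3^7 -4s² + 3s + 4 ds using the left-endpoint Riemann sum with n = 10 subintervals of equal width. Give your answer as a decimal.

-316.16

Δs = (7 − 3)/10 = 0.4.
Left endpoints: 3, 3.4, 3.8, 4.2, 4.6, 5, 5.4, 5.8, 6.2, 6.6.
f(3) = -23, f(3.4) = -32.04, f(3.8) = -42.36, f(4.2) = -53.96, f(4.6) = -66.84, f(5) = -81, f(5.4) = -96.44, f(5.8) = -113.16, f(6.2) = -131.16, f(6.6) = -150.44.
Sum = Δs · [f(3) + f(3.4) + f(3.8) + ...].
Sum = -316.16.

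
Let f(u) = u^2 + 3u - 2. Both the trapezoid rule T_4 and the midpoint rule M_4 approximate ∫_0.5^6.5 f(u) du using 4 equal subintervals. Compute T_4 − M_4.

T_4 = 144.75.
M_4 = 141.375.
T_4 − M_4 = 3.375.

3.375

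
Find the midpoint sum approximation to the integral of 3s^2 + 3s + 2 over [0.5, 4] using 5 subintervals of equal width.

94.07125

Δs = (4 − 0.5)/5 = 0.7.
Midpoints: 0.85, 1.55, 2.25, 2.95, 3.65.
f(0.85) = 6.7175, f(1.55) = 13.8575, f(2.25) = 23.9375, f(2.95) = 36.9575, f(3.65) = 52.9175.
Sum = Δs · [f(0.85) + f(1.55) + f(2.25) + f(2.95) + f(3.65)].
Sum = 94.07125.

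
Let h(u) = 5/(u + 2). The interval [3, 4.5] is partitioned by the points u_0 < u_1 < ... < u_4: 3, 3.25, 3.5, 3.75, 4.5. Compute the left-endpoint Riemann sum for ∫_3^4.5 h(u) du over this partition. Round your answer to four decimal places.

1.3675

Subinterval widths: 0.25, 0.25, 0.25, 0.75.
Left endpoints: 3, 3.25, 3.5, 3.75.
h(3) = 1, h(3.25) = 20/21, h(3.5) = 10/11, h(3.75) = 20/23.
Sum = Σ Δu_i · h(u_i).
Sum ≈ 1.3675.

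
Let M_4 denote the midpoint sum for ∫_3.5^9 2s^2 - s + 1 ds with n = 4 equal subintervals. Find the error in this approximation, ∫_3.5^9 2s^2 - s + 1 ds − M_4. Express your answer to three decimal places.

Exact integral: ∫_3.5^9 f(s) ds ≈ 428.54167.
M_4 = 426.80859375.
Error ≈ 428.54167 − 426.80859375 ≈ 1.733.

1.733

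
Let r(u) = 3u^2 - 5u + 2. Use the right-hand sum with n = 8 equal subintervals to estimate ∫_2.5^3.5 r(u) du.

Δu = (3.5 − 2.5)/8 = 0.125.
Right endpoints: 2.625, 2.75, 2.875, 3, 3.125, 3.25, 3.375, 3.5.
r(2.625) = 9.546875, r(2.75) = 10.9375, r(2.875) = 12.421875, r(3) = 14, r(3.125) = 15.671875, r(3.25) = 17.4375, r(3.375) = 19.296875, r(3.5) = 21.25.
Sum = Δu · [r(2.625) + r(2.75) + r(2.875) + ...].
Sum = 15.0703125.

15.0703125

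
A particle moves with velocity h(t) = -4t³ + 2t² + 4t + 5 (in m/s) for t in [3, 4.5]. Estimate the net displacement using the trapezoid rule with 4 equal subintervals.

-257.82421875

Δt = (4.5 − 3)/4 = 0.375.
h(3) = -73, h(3.375) = -112.4921875, h(3.75) = -162.8125, h(4.125) = -225.2265625, h(4.5) = -301.
T_4 = (Δt/2)·[h(t_0) + 2h(t_1) + 2h(t_2) + 2h(t_3) + h(t_4)].
Sum = -257.82421875.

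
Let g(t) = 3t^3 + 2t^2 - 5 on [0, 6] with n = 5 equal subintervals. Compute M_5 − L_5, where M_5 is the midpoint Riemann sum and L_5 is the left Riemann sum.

369.36

M_5 = 1065.12.
L_5 = 695.76.
M_5 − L_5 = 369.36.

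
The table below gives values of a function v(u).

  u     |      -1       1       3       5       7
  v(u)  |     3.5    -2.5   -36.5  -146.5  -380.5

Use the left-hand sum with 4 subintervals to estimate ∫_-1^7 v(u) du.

-364

Δu = 2.
Sum = 2·[3.5 + (-2.5) + (-36.5) + (-146.5)] = -364.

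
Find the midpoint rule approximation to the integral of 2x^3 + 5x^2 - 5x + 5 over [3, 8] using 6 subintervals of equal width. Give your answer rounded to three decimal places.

2692.338

Δx = (8 − 3)/6 = 5/6.
Midpoints: 41/12, 4.25, 61/12, 71/12, 6.75, 91/12.
f(41/12) = 108911/864, f(4.25) = 227.59375, f(61/12) = 320971/864, f(71/12) = 487901/864, f(6.75) = 814.15625, f(91/12) = 973561/864.
Sum = Δx · [f(41/12) + f(4.25) + f(61/12) + ...].
Sum ≈ 2692.338.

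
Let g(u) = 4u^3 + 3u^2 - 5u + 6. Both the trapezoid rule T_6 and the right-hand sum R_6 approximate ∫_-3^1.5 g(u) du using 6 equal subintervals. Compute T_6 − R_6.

T_6 = -4.21875.
R_6 = 25.3125.
T_6 − R_6 = -29.53125.

-29.53125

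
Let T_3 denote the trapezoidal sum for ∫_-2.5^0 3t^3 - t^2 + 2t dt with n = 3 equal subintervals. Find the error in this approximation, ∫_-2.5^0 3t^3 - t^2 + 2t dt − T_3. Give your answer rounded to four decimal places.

Exact integral: ∫_-2.5^0 f(t) dt ≈ -40.755208.
T_3 ≈ -44.299769.
Error ≈ -40.755208 − (-44.299769) ≈ 3.5446.

3.5446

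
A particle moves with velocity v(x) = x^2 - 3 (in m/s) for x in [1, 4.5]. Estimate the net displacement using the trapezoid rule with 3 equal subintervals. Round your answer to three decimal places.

20.336

Δx = (4.5 − 1)/3 = 7/6.
v(1) = -2, v(13/6) = 61/36, v(10/3) = 73/9, v(4.5) = 17.25.
T_3 = (Δx/2)·[v(x_0) + 2v(x_1) + 2v(x_2) + v(x_3)].
Sum ≈ 20.336.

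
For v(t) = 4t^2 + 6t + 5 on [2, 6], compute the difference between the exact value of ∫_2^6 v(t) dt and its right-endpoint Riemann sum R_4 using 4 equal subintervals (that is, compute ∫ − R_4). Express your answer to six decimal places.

-78.666667

Exact integral: ∫_2^6 v(t) dt ≈ 393.33333333.
R_4 = 472.
Error ≈ 393.33333333 − 472 ≈ -78.666667.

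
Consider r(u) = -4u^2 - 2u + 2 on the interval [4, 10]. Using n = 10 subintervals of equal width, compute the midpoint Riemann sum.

-1319.28

Δu = (10 − 4)/10 = 0.6.
Midpoints: 4.3, 4.9, 5.5, 6.1, 6.7, 7.3, 7.9, 8.5, 9.1, 9.7.
r(4.3) = -80.56, r(4.9) = -103.84, r(5.5) = -130, r(6.1) = -159.04, r(6.7) = -190.96, r(7.3) = -225.76, r(7.9) = -263.44, r(8.5) = -304, r(9.1) = -347.44, r(9.7) = -393.76.
Sum = Δu · [r(4.3) + r(4.9) + r(5.5) + ...].
Sum = -1319.28.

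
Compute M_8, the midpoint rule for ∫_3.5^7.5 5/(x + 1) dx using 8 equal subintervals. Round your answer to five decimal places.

3.17810

Δx = (7.5 − 3.5)/8 = 0.5.
Midpoints: 3.75, 4.25, 4.75, 5.25, 5.75, 6.25, 6.75, 7.25.
f(3.75) = 20/19, f(4.25) = 20/21, f(4.75) = 20/23, f(5.25) = 0.8, f(5.75) = 20/27, f(6.25) = 20/29, f(6.75) = 20/31, f(7.25) = 20/33.
Sum = Δx · [f(3.75) + f(4.25) + f(4.75) + ...].
Sum ≈ 3.17810.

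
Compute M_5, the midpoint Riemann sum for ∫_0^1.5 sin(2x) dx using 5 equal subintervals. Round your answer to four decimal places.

Δx = (1.5 − 0)/5 = 0.3.
Midpoints: 0.15, 0.45, 0.75, 1.05, 1.35.
f(0.15) ≈ 0.2955, f(0.45) ≈ 0.7833, f(0.75) ≈ 0.9975, f(1.05) ≈ 0.8632, f(1.35) ≈ 0.4274.
Sum = Δx · [f(0.15) + f(0.45) + f(0.75) + f(1.05) + f(1.35)].
Sum ≈ 1.0101.

1.0101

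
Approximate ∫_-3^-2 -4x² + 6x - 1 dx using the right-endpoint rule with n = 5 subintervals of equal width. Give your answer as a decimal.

-38.76

Δx = (-2 − (-3))/5 = 0.2.
Right endpoints: -2.8, -2.6, -2.4, -2.2, -2.
f(-2.8) = -49.16, f(-2.6) = -43.64, f(-2.4) = -38.44, f(-2.2) = -33.56, f(-2) = -29.
Sum = Δx · [f(-2.8) + f(-2.6) + f(-2.4) + f(-2.2) + f(-2)].
Sum = -38.76.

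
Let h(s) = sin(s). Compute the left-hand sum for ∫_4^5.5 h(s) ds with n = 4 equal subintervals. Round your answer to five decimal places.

Δs = (5.5 − 4)/4 = 0.375.
Left endpoints: 4, 4.375, 4.75, 5.125.
h(4) ≈ -0.75680, h(4.375) ≈ -0.94362, h(4.75) ≈ -0.99929, h(5.125) ≈ -0.91608.
Sum = Δs · [h(4) + h(4.375) + h(4.75) + h(5.125)].
Sum ≈ -1.35592.

-1.35592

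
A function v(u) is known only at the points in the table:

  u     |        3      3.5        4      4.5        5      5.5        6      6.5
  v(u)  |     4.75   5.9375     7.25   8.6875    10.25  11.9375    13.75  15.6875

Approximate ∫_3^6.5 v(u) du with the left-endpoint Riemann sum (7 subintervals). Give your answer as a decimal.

31.28125

Δu = 0.5.
Sum = 0.5·[4.75 + 5.9375 + 7.25 + 8.6875 + 10.25 + 11.9375 + 13.75] = 31.28125.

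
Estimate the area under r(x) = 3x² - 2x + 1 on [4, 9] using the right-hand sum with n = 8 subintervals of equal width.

663.7890625

Δx = (9 − 4)/8 = 0.625.
Right endpoints: 4.625, 5.25, 5.875, 6.5, 7.125, 7.75, 8.375, 9.
r(4.625) = 55.921875, r(5.25) = 73.1875, r(5.875) = 92.796875, r(6.5) = 114.75, r(7.125) = 139.046875, r(7.75) = 165.6875, r(8.375) = 194.671875, r(9) = 226.
Sum = Δx · [r(4.625) + r(5.25) + r(5.875) + ...].
Sum = 663.7890625.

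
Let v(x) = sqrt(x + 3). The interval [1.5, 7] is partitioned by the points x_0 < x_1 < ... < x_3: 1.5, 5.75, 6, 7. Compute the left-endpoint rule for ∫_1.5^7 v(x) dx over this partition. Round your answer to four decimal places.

12.7551

Subinterval widths: 4.25, 0.25, 1.
Left endpoints: 1.5, 5.75, 6.
v(1.5) ≈ 2.1213, v(5.75) ≈ 2.9580, v(6) ≈ 3.0000.
Sum = Σ Δx_i · v(x_i).
Sum ≈ 12.7551.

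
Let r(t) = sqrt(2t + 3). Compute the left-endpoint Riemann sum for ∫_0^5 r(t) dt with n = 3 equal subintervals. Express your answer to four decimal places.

12.2630

Δt = (5 − 0)/3 = 5/3.
Left endpoints: 0, 5/3, 10/3.
r(0) ≈ 1.7321, r(5/3) ≈ 2.5166, r(10/3) ≈ 3.1091.
Sum = Δt · [r(0) + r(5/3) + r(10/3)].
Sum ≈ 12.2630.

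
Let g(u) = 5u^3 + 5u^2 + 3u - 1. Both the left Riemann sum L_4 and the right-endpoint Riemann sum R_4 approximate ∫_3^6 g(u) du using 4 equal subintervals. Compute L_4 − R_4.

-816.75

L_4 = 1483.265625.
R_4 = 2300.015625.
L_4 − R_4 = -816.75.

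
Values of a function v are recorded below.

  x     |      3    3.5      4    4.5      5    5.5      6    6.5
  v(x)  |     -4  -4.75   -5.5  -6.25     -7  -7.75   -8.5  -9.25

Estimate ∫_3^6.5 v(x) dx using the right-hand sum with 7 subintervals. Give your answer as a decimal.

-24.5

Δx = 0.5.
Sum = 0.5·[(-4.75) + (-5.5) + (-6.25) + (-7) + (-7.75) + (-8.5) + (-9.25)] = -24.5.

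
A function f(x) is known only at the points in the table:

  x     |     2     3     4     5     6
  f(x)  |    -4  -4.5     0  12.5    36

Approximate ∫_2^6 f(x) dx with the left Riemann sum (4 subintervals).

4

Δx = 1.
Sum = 1·[(-4) + (-4.5) + 0 + 12.5] = 4.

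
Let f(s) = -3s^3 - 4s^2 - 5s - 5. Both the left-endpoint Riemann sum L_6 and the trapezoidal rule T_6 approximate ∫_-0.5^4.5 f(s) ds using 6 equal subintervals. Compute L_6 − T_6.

157.8125

L_6 ≈ -359.08565.
T_6 ≈ -516.89815.
L_6 − T_6 = 157.8125.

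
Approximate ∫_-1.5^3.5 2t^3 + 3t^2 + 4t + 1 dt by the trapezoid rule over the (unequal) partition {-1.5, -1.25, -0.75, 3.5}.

Subinterval widths: 0.25, 0.5, 4.25.
f(-1.5) = -5, f(-1.25) = -3.21875, f(-0.75) = -1.15625, f(3.5) = 137.5.
On each subinterval the trapezoid contributes (Δt_i/2)·[f(t_{i-1}) + f(t_i)].
Sum = 287.609375.

287.609375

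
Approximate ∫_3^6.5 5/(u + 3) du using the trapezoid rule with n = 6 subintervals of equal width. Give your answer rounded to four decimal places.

2.3000

Δu = (6.5 − 3)/6 = 7/12.
f(3) = 5/6, f(43/12) = 60/79, f(25/6) = 30/43, f(4.75) = 20/31, f(16/3) = 0.6, f(71/12) = 60/107, f(6.5) = 10/19.
T_6 = (Δu/2)·[f(u_0) + 2f(u_1) + ... + 2f(u_{5}) + f(u_6)].
Sum ≈ 2.3000.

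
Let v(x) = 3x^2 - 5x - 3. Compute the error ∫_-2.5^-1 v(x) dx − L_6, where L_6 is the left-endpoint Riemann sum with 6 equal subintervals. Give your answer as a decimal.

Exact integral: ∫_-2.5^-1 v(x) dx = 23.25.
L_6 = 26.203125.
Error = 23.25 − 26.203125 = -2.953125.

-2.953125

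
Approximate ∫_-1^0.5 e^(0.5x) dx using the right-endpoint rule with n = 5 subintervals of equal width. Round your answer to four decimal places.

Δx = (0.5 − (-1))/5 = 0.3.
Right endpoints: -0.7, -0.4, -0.1, 0.2, 0.5.
f(-0.7) ≈ 0.7047, f(-0.4) ≈ 0.8187, f(-0.1) ≈ 0.9512, f(0.2) ≈ 1.1052, f(0.5) ≈ 1.2840.
Sum = Δx · [f(-0.7) + f(-0.4) + f(-0.1) + f(0.2) + f(0.5)].
Sum ≈ 1.4592.

1.4592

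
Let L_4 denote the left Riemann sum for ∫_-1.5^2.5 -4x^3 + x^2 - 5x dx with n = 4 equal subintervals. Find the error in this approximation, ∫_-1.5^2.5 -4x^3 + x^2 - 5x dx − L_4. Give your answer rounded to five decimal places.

Exact integral: ∫_-1.5^2.5 f(x) dx ≈ -37.6666667.
L_4 = 5.
Error ≈ -37.6666667 − 5 ≈ -42.66667.

-42.66667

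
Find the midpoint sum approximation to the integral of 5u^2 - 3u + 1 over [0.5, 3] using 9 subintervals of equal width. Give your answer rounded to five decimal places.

Δu = (3 − 0.5)/9 = 5/18.
Midpoints: 23/36, 11/12, 43/36, 53/36, 1.75, 73/36, 83/36, 31/12, 103/36.
f(23/36) = 1457/1296, f(11/12) = 353/144, f(43/36) = 5897/1296, f(53/36) = 9617/1296, f(1.75) = 11.0625, f(73/36) = 20057/1296, f(83/36) = 26777/1296, f(31/12) = 3833/144, f(103/36) = 43217/1296.
Sum = Δu · [f(23/36) + f(11/12) + f(43/36) + ...].
Sum ≈ 34.08629.

34.08629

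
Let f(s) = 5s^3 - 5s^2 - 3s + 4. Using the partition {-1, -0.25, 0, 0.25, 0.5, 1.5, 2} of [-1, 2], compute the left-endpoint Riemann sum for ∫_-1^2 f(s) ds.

5.03125

Subinterval widths: 0.75, 0.25, 0.25, 0.25, 1, 0.5.
Left endpoints: -1, -0.25, 0, 0.25, 0.5, 1.5.
f(-1) = -3, f(-0.25) = 4.359375, f(0) = 4, f(0.25) = 3.015625, f(0.5) = 1.875, f(1.5) = 5.125.
Sum = Σ Δs_i · f(s_i).
Sum = 5.03125.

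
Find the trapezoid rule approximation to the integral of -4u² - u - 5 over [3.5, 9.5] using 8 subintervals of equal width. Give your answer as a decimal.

-1157.25

Δu = (9.5 − 3.5)/8 = 0.75.
f(3.5) = -57.5, f(4.25) = -81.5, f(5) = -110, f(5.75) = -143, f(6.5) = -180.5, f(7.25) = -222.5, f(8) = -269, f(8.75) = -320, f(9.5) = -375.5.
T_8 = (Δu/2)·[f(u_0) + 2f(u_1) + ... + 2f(u_{7}) + f(u_8)].
Sum = -1157.25.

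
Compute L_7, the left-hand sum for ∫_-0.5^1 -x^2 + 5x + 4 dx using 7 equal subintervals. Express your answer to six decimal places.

6.765306

Δx = (1 − (-0.5))/7 = 3/14.
Left endpoints: -0.5, -2/7, -1/14, 1/7, 5/14, 4/7, 11/14.
f(-0.5) = 1.25, f(-2/7) = 122/49, f(-1/14) = 713/196, f(1/7) = 230/49, f(5/14) = 1109/196, f(4/7) = 320/49, f(11/14) = 1433/196.
Sum = Δx · [f(-0.5) + f(-2/7) + f(-1/14) + ...].
Sum ≈ 6.765306.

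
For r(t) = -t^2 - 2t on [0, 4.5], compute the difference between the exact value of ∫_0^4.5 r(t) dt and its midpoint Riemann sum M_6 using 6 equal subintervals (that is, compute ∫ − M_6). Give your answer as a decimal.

Exact integral: ∫_0^4.5 r(t) dt = -50.625.
M_6 = -50.4140625.
Error = -50.625 − (-50.4140625) = -0.2109375.

-0.2109375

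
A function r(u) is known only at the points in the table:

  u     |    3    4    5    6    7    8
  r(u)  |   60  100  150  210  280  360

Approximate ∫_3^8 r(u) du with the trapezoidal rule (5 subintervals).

950

Δu = 1.
T_5 = (1/2)·[60 + 2·100 + 2·150 + 2·210 + 2·280 + 360] = 950.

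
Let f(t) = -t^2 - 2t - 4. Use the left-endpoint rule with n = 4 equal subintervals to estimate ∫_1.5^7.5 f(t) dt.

Δt = (7.5 − 1.5)/4 = 1.5.
Left endpoints: 1.5, 3, 4.5, 6.
f(1.5) = -9.25, f(3) = -19, f(4.5) = -33.25, f(6) = -52.
Sum = Δt · [f(1.5) + f(3) + f(4.5) + f(6)].
Sum = -170.25.

-170.25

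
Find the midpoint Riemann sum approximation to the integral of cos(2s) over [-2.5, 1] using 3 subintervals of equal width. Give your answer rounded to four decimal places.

-0.0315

Δs = (1 − (-2.5))/3 = 7/6.
Midpoints: -23/12, -0.75, 5/12.
f(-23/12) ≈ -0.7701, f(-0.75) ≈ 0.0707, f(5/12) ≈ 0.6724.
Sum = Δs · [f(-23/12) + f(-0.75) + f(5/12)].
Sum ≈ -0.0315.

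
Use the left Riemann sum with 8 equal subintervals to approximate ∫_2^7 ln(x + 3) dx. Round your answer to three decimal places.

9.759

Δx = (7 − 2)/8 = 0.625.
Left endpoints: 2, 2.625, 3.25, 3.875, 4.5, 5.125, 5.75, 6.375.
f(2) ≈ 1.609, f(2.625) ≈ 1.727, f(3.25) ≈ 1.833, f(3.875) ≈ 1.928, f(4.5) ≈ 2.015, f(5.125) ≈ 2.095, f(5.75) ≈ 2.169, f(6.375) ≈ 2.238.
Sum = Δx · [f(2) + f(2.625) + f(3.25) + ...].
Sum ≈ 9.759.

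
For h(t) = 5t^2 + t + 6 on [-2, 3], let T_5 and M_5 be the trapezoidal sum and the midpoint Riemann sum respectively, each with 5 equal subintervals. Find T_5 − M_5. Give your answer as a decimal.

6.25

T_5 = 95.
M_5 = 88.75.
T_5 − M_5 = 6.25.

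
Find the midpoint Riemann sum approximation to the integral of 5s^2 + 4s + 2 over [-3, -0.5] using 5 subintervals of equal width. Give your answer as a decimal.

32.03125

Δs = (-0.5 − (-3))/5 = 0.5.
Midpoints: -2.75, -2.25, -1.75, -1.25, -0.75.
f(-2.75) = 28.8125, f(-2.25) = 18.3125, f(-1.75) = 10.3125, f(-1.25) = 4.8125, f(-0.75) = 1.8125.
Sum = Δs · [f(-2.75) + f(-2.25) + f(-1.75) + f(-1.25) + f(-0.75)].
Sum = 32.03125.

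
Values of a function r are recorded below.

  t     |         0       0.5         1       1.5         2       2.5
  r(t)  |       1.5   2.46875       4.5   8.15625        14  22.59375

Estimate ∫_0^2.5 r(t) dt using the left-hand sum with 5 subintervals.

Δt = 0.5.
Sum = 0.5·[1.5 + 2.46875 + 4.5 + 8.15625 + 14] = 15.3125.

15.3125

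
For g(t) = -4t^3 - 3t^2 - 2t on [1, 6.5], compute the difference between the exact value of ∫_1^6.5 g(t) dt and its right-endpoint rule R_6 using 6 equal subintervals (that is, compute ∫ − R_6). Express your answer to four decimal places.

Exact integral: ∫_1^6.5 g(t) dt = -2098.9375.
R_6 ≈ -2699.315972.
Error ≈ -2098.9375 − (-2699.315972) ≈ 600.3785.

600.3785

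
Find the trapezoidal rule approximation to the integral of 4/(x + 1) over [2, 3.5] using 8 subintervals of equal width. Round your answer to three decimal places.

Δx = (3.5 − 2)/8 = 0.1875.
f(2) = 4/3, f(2.1875) = 64/51, f(2.375) = 32/27, f(2.5625) = 64/57, f(2.75) = 16/15, f(2.9375) = 64/63, f(3.125) = 32/33, f(3.3125) = 64/69, f(3.5) = 8/9.
T_8 = (Δx/2)·[f(x_0) + 2f(x_1) + ... + 2f(x_{7}) + f(x_8)].
Sum ≈ 1.623.

1.623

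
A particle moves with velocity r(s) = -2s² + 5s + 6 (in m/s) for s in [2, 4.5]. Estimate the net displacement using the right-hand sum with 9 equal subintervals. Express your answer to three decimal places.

Δs = (4.5 − 2)/9 = 5/18.
Right endpoints: 41/18, 23/9, 17/6, 28/9, 61/18, 11/3, 71/18, 38/9, 4.5.
r(41/18) = 568/81, r(23/9) = 463/81, r(17/6) = 37/9, r(28/9) = 178/81, r(61/18) = -2/81, r(11/3) = -23/9, r(71/18) = -437/81, r(38/9) = -692/81, r(4.5) = -12.
Sum = Δs · [r(41/18) + r(23/9) + r(17/6) + ...].
Sum ≈ -2.634.

-2.634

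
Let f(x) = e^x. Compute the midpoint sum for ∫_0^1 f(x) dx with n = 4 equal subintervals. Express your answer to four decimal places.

1.7138

Δx = (1 − 0)/4 = 0.25.
Midpoints: 0.125, 0.375, 0.625, 0.875.
f(0.125) ≈ 1.1331, f(0.375) ≈ 1.4550, f(0.625) ≈ 1.8682, f(0.875) ≈ 2.3989.
Sum = Δx · [f(0.125) + f(0.375) + f(0.625) + f(0.875)].
Sum ≈ 1.7138.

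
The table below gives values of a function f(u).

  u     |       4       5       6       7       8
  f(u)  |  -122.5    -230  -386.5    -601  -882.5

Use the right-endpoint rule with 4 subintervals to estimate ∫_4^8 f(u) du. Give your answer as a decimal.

Δu = 1.
Sum = 1·[(-230) + (-386.5) + (-601) + (-882.5)] = -2100.

-2100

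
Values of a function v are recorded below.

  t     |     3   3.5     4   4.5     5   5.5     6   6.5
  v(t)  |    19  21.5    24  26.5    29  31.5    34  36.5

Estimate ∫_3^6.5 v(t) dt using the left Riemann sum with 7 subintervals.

Δt = 0.5.
Sum = 0.5·[19 + 21.5 + 24 + 26.5 + 29 + 31.5 + 34] = 92.75.

92.75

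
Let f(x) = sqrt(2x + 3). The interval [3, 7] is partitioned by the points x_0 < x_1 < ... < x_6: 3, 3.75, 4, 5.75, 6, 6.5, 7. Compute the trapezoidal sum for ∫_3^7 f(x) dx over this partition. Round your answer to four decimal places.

14.3528

Subinterval widths: 0.75, 0.25, 1.75, 0.25, 0.5, 0.5.
f(3) ≈ 3.0000, f(3.75) ≈ 3.2404, f(4) ≈ 3.3166, f(5.75) ≈ 3.8079, f(6) ≈ 3.8730, f(6.5) ≈ 4.0000, f(7) ≈ 4.1231.
On each subinterval the trapezoid contributes (Δx_i/2)·[f(x_{i-1}) + f(x_i)].
Sum ≈ 14.3528.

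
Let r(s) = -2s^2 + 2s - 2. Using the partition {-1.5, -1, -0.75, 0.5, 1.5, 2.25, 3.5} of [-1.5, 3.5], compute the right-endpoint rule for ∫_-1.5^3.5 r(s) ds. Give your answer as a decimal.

Subinterval widths: 0.5, 0.25, 1.25, 1, 0.75, 1.25.
Right endpoints: -1, -0.75, 0.5, 1.5, 2.25, 3.5.
r(-1) = -6, r(-0.75) = -4.625, r(0.5) = -1.5, r(1.5) = -3.5, r(2.25) = -7.625, r(3.5) = -19.5.
Sum = Σ Δs_i · r(s_i).
Sum = -39.625.

-39.625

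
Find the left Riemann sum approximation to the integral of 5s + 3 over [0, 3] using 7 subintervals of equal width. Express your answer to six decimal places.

28.285714

Δs = (3 − 0)/7 = 3/7.
Left endpoints: 0, 3/7, 6/7, 9/7, 12/7, 15/7, 18/7.
f(0) = 3, f(3/7) = 36/7, f(6/7) = 51/7, f(9/7) = 66/7, f(12/7) = 81/7, f(15/7) = 96/7, f(18/7) = 111/7.
Sum = Δs · [f(0) + f(3/7) + f(6/7) + ...].
Sum ≈ 28.285714.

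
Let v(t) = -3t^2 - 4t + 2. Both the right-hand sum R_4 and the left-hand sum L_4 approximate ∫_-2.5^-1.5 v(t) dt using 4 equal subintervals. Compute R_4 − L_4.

2

R_4 = -1.28125.
L_4 = -3.28125.
R_4 − L_4 = 2.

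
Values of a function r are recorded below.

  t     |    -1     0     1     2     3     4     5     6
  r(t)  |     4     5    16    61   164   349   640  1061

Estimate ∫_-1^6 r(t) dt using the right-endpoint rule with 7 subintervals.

Δt = 1.
Sum = 1·[5 + 16 + 61 + 164 + 349 + 640 + 1061] = 2296.

2296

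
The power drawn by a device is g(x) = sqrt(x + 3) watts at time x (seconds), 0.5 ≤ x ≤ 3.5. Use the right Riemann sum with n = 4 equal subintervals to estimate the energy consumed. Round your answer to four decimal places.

6.9338

Δx = (3.5 − 0.5)/4 = 0.75.
Right endpoints: 1.25, 2, 2.75, 3.5.
g(1.25) ≈ 2.0616, g(2) ≈ 2.2361, g(2.75) ≈ 2.3979, g(3.5) ≈ 2.5495.
Sum = Δx · [g(1.25) + g(2) + g(2.75) + g(3.5)].
Sum ≈ 6.9338.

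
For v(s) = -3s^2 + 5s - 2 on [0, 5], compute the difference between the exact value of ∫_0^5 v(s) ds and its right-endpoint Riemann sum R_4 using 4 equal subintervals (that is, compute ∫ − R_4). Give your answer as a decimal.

35.15625

Exact integral: ∫_0^5 v(s) ds = -72.5.
R_4 = -107.65625.
Error = -72.5 − (-107.65625) = 35.15625.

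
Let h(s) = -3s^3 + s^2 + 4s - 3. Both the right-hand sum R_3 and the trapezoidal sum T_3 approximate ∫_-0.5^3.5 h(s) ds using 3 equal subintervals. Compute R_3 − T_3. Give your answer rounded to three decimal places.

R_3 ≈ -168.31481.
T_3 ≈ -100.98148.
R_3 − T_3 ≈ -67.333.

-67.333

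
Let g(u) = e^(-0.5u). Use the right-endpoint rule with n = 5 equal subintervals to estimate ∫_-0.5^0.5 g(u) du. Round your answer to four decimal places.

Δu = (0.5 − (-0.5))/5 = 0.2.
Right endpoints: -0.3, -0.1, 0.1, 0.3, 0.5.
g(-0.3) ≈ 1.1618, g(-0.1) ≈ 1.0513, g(0.1) ≈ 0.9512, g(0.3) ≈ 0.8607, g(0.5) ≈ 0.7788.
Sum = Δu · [g(-0.3) + g(-0.1) + g(0.1) + g(0.3) + g(0.5)].
Sum ≈ 0.9608.

0.9608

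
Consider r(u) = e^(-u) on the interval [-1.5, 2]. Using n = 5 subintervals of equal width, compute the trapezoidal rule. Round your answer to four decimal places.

Δu = (2 − (-1.5))/5 = 0.7.
r(-1.5) ≈ 4.4817, r(-0.8) ≈ 2.2255, r(-0.1) ≈ 1.1052, r(0.6) ≈ 0.5488, r(1.3) ≈ 0.2725, r(2) ≈ 0.1353.
T_5 = (Δu/2)·[r(u_0) + 2r(u_1) + ... + 2r(u_{4}) + r(u_5)].
Sum ≈ 4.5224.

4.5224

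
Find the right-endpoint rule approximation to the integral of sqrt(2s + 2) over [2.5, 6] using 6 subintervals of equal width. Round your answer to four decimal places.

Δs = (6 − 2.5)/6 = 7/12.
Right endpoints: 37/12, 11/3, 4.25, 29/6, 65/12, 6.
f(37/12) ≈ 2.8577, f(11/3) ≈ 3.0551, f(4.25) ≈ 3.2404, f(29/6) ≈ 3.4157, f(65/12) ≈ 3.5824, f(6) ≈ 3.7417.
Sum = Δs · [f(37/12) + f(11/3) + f(4.25) + ...].
Sum ≈ 11.6042.

11.6042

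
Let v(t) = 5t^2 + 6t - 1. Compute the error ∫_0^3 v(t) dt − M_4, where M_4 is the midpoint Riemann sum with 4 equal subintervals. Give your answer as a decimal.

Exact integral: ∫_0^3 v(t) dt = 69.
M_4 = 68.296875.
Error = 69 − 68.296875 = 0.703125.

0.703125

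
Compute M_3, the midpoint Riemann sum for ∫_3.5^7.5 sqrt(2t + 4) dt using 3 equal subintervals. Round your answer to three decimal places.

Δt = (7.5 − 3.5)/3 = 4/3.
Midpoints: 25/6, 5.5, 41/6.
f(25/6) ≈ 3.512, f(5.5) ≈ 3.873, f(41/6) ≈ 4.203.
Sum = Δt · [f(25/6) + f(5.5) + f(41/6)].
Sum ≈ 15.451.

15.451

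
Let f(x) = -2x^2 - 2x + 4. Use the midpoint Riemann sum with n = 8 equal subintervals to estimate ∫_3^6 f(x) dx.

-140.9296875

Δx = (6 − 3)/8 = 0.375.
Midpoints: 3.1875, 3.5625, 3.9375, 4.3125, 4.6875, 5.0625, 5.4375, 5.8125.
f(3.1875) = -22.6953125, f(3.5625) = -28.5078125, f(3.9375) = -34.8828125, f(4.3125) = -41.8203125, f(4.6875) = -49.3203125, f(5.0625) = -57.3828125, f(5.4375) = -66.0078125, f(5.8125) = -75.1953125.
Sum = Δx · [f(3.1875) + f(3.5625) + f(3.9375) + ...].
Sum = -140.9296875.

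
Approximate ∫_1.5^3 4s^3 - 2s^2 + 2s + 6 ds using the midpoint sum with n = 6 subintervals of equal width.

Δs = (3 − 1.5)/6 = 0.25.
Midpoints: 1.625, 1.875, 2.125, 2.375, 2.625, 2.875.
f(1.625) = 21.1328125, f(1.875) = 29.0859375, f(2.125) = 39.6015625, f(2.375) = 53.0546875, f(2.625) = 69.8203125, f(2.875) = 90.2734375.
Sum = Δs · [f(1.625) + f(1.875) + f(2.125) + ...].
Sum = 75.7421875.

75.7421875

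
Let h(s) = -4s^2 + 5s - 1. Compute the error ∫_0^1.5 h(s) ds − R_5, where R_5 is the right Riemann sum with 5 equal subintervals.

Exact integral: ∫_0^1.5 h(s) ds = -0.375.
R_5 = -0.69.
Error = -0.375 − (-0.69) = 0.315.

0.315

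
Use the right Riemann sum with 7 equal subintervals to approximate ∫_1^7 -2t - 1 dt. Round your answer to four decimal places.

Δt = (7 − 1)/7 = 6/7.
Right endpoints: 13/7, 19/7, 25/7, 31/7, 37/7, 43/7, 7.
f(13/7) = -33/7, f(19/7) = -45/7, f(25/7) = -57/7, f(31/7) = -69/7, f(37/7) = -81/7, f(43/7) = -93/7, f(7) = -15.
Sum = Δt · [f(13/7) + f(19/7) + f(25/7) + ...].
Sum ≈ -59.1429.

-59.1429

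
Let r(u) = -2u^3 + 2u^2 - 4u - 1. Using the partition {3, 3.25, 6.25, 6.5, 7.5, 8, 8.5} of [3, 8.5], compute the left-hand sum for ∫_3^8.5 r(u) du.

-1643.2578125

Subinterval widths: 0.25, 3, 0.25, 1, 0.5, 0.5.
Left endpoints: 3, 3.25, 6.25, 6.5, 7.5, 8.
r(3) = -49, r(3.25) = -61.53125, r(6.25) = -436.15625, r(6.5) = -491.75, r(7.5) = -762.25, r(8) = -929.
Sum = Σ Δu_i · r(u_i).
Sum = -1643.2578125.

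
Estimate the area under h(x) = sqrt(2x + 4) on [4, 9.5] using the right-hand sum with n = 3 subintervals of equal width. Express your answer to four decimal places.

Δx = (9.5 − 4)/3 = 11/6.
Right endpoints: 35/6, 23/3, 9.5.
h(35/6) ≈ 3.9581, h(23/3) ≈ 4.3970, h(9.5) ≈ 4.7958.
Sum = Δx · [h(35/6) + h(23/3) + h(9.5)].
Sum ≈ 24.1100.

24.1100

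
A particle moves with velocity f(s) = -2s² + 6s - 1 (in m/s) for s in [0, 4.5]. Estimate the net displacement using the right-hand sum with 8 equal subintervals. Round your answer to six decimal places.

Δs = (4.5 − 0)/8 = 0.5625.
Right endpoints: 0.5625, 1.125, 1.6875, 2.25, 2.8125, 3.375, 3.9375, 4.5.
f(0.5625) = 1.7421875, f(1.125) = 3.21875, f(1.6875) = 3.4296875, f(2.25) = 2.375, f(2.8125) = 0.0546875, f(3.375) = -3.53125, f(3.9375) = -8.3828125, f(4.5) = -14.5.
Sum = Δs · [f(0.5625) + f(1.125) + f(1.6875) + ...].
Sum ≈ -8.771484.

-8.771484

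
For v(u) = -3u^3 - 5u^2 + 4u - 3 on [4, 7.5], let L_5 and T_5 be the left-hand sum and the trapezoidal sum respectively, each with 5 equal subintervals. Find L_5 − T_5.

L_5 = -2282.42.
T_5 = -2723.72625.
L_5 − T_5 = 441.30625.

441.30625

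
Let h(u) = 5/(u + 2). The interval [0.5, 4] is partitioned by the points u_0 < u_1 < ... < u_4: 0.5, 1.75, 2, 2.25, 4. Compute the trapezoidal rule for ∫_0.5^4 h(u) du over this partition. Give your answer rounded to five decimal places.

4.46814

Subinterval widths: 1.25, 0.25, 0.25, 1.75.
h(0.5) = 2, h(1.75) = 4/3, h(2) = 1.25, h(2.25) = 20/17, h(4) = 5/6.
On each subinterval the trapezoid contributes (Δu_i/2)·[h(u_{i-1}) + h(u_i)].
Sum ≈ 4.46814.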